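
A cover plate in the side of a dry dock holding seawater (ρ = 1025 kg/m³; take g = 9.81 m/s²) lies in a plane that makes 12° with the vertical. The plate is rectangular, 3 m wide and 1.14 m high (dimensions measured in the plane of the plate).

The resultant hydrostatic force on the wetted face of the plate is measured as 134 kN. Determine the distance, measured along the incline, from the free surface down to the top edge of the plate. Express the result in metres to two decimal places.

y_top ≈ 3.41 m

γ = ρg = 1025 × 9.81 / 1000 = 10.05525 kN/m³.
A = 3 × 1.14 = 3.42 m².
From F = γ·h_c·A, the centroid depth is h_c = 134/(10.05525 × 3.42) = 3.8966 m.
The plate makes 12° with the vertical, i.e. θ = 90° − 12° = 78° to the horizontal. Measuring y along the incline from the free-surface line, vertical depth h = y·sinθ with sinθ = 0.978148.
Along the incline, y_c = h_c/sinθ = 3.8966/0.978148 = 3.98365 m.
The centroid lies 1.14/2 = 0.57 m below the top edge, so the top edge sits at y_top = 3.98365 − 0.57 = 3.41365 m along the incline.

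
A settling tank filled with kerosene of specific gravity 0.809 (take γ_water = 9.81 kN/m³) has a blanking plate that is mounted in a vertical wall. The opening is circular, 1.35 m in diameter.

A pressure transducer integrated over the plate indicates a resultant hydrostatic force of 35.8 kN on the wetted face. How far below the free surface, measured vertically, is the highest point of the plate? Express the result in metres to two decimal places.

d_top ≈ 2.48 m

γ = 0.809 × 9.81 = 7.93629 kN/m³.
A = π(0.675)² = 1.43139 m².
From F = γ·h_c·A, the centroid depth is h_c = 35.8/(7.93629 × 1.43139) = 3.15143 m.
The centroid is at the centre, 0.675 m below the top of the plate, so the highest point sits at h_top = 3.15143 − 0.675 = 2.47643 m below the surface.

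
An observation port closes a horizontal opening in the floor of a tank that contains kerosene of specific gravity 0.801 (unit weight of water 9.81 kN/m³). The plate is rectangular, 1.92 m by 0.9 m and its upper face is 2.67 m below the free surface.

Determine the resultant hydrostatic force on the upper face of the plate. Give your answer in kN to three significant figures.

F ≈ 36.3 kN

γ = 0.801 × 9.81 = 7.85781 kN/m³.
The plate is horizontal, so pressure is uniform at p = γ·h = 7.85781 × 2.67 = 20.9804 kN/m².
A = 1.92 × 0.9 = 1.728 m².
F = p·A = 20.9804 × 1.728 = 36.2541 kN.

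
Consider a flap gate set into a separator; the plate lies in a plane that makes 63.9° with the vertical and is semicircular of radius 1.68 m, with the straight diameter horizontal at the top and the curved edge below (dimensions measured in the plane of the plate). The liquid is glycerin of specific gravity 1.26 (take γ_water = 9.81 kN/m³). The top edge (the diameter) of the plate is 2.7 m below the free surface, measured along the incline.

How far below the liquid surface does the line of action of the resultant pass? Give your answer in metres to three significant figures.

h_p = 1.53 m

γ = 1.26 × 9.81 = 12.3606 kN/m³.
The plate makes 63.9° with the vertical, i.e. θ = 90° − 63.9° = 26.1° to the horizontal. Measuring y along the incline from the free-surface line, vertical depth h = y·sinθ with sinθ = 0.439939.
The centroid of a semicircle lies 4r/(3π) = 0.713014 m from the diameter, here below the top edge, so y_c = 2.7 + 0.713014 = 3.41301 m and h_c = 3.41301 × 0.439939 = 1.50152 m.
A = πr²/2 = π × 1.68²/2 = 4.43342 m².
Resultant F = γ·h_c·A = 12.3606 × 1.50152 × 4.43342 = 82.2829 kN.
I_c = (π/8 − 8/(9π))·r⁴ = 0.109757 × 1.68⁴ = 0.874318 m⁴.
Centre of pressure: y_p = y_c + I_c/(y_c·A) = 3.41301 + 0.874318/(3.41301 × 4.43342) = 3.41301 + 0.0577821 = 3.47079 m along the plane.
Vertically, h_p = y_p·sinθ = 3.47079 × 0.439939 = 1.52694 m.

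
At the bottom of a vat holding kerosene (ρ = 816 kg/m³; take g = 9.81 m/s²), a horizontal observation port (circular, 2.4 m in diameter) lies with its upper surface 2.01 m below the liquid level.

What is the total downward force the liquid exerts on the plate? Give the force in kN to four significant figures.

γ = ρg = 816 × 9.81 / 1000 = 8.00496 kN/m³.
The plate is horizontal, so pressure is uniform at p = γ·h = 8.00496 × 2.01 = 16.09 kN/m².
A = π(1.2)² = 4.52389 m².
F = p·A = 16.09 × 4.52389 = 72.7894 kN.

F ≈ 72.79 kN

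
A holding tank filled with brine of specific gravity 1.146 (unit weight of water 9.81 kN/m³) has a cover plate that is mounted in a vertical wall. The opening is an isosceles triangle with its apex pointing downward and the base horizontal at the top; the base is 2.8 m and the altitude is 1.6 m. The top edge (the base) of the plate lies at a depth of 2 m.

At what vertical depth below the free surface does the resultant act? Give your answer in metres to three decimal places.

γ = 1.146 × 9.81 = 11.24226 kN/m³.
With the apex down, the centroid sits h/3 = 1.6/3 = 0.533333 m below the base (the top edge), so the centroid depth is h_c = 2 + 0.533333 = 2.53333 m.
A = ½ × 2.8 × 1.6 = 2.24 m².
Resultant F = γ·h_c·A = 11.24226 × 2.53333 × 2.24 = 63.796 kN.
I_c = b·h³/36 = 2.8 × 1.6³/36 = 0.318578 m⁴.
Centre of pressure: y_p = y_c + I_c/(y_c·A) = 2.53333 + 0.318578/(2.53333 × 2.24) = 2.53333 + 0.0561405 = 2.58947 m along the plane.

h_p = 2.589 m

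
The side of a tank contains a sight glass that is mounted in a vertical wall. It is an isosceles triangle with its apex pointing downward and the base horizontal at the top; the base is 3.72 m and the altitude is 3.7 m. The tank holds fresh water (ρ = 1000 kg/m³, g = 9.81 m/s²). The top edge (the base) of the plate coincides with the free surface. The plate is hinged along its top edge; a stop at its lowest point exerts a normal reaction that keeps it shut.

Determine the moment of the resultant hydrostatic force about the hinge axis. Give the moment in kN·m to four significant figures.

γ = ρg = 1000 × 9.81 = 9810 N/m³ = 9.81 kN/m³.
With the apex down, the centroid sits h/3 = 3.7/3 = 1.23333 m below the base (the top edge), so the centroid depth is h_c = 1.23333 m.
A = ½ × 3.72 × 3.7 = 6.882 m².
Resultant F = γ·h_c·A = 9.81 × 1.23333 × 6.882 = 83.2651 kN.
I_c = b·h³/36 = 3.72 × 3.7³/36 = 5.23414 m⁴.
Centre of pressure: y_p = y_c + I_c/(y_c·A) = 1.23333 + 5.23414/(1.23333 × 6.882) = 1.23333 + 0.616668 = 1.85 m along the plane.
The resultant acts 1.23333 + 0.616668 = 1.85 m (along the plate) below the hinge at the top edge, so the moment about the hinge is M = F × 1.85 = 83.2651 × 1.85 = 154.04 kN·m.

M ≈ 154.0 kN·m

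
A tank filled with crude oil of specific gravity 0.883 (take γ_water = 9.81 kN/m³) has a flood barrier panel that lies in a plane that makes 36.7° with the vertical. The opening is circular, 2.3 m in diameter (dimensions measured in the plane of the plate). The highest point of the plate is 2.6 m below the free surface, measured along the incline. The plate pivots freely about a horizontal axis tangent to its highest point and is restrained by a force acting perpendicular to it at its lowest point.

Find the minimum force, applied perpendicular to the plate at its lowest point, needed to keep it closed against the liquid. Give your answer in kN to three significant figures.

P ≈ 58.3 kN

γ = 0.883 × 9.81 = 8.66223 kN/m³.
The plate makes 36.7° with the vertical, i.e. θ = 90° − 36.7° = 53.3° to the horizontal. Measuring y along the incline from the free-surface line, vertical depth h = y·sinθ with sinθ = 0.801776.
The centroid is at the centre, 1.15 m below the top of the plate, so y_c = 2.6 + 1.15 = 3.75 m and h_c = 3.75 × 0.801776 = 3.00666 m.
A = π(1.15)² = 4.15476 m².
Resultant F = γ·h_c·A = 8.66223 × 3.00666 × 4.15476 = 108.208 kN.
I_c = πr⁴/4 = π × 1.15⁴/4 = 1.37367 m⁴.
Centre of pressure: y_p = y_c + I_c/(y_c·A) = 3.75 + 1.37367/(3.75 × 4.15476) = 3.75 + 0.0881668 = 3.83817 m along the plane.
The resultant acts 1.15 + 0.0881668 = 1.23817 m (along the plate) below the hinge at the top edge, so the moment about the hinge is M = F × 1.23817 = 108.208 × 1.23817 = 133.98 kN·m.
A normal force at the bottom, 2.3 m from the hinge, must supply this moment: P = 133.98/2.3 = 58.2522 kN.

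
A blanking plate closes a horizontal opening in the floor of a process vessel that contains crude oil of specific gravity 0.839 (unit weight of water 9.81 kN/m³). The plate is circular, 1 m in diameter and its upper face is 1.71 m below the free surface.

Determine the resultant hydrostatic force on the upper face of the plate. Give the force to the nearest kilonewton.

γ = 0.839 × 9.81 = 8.23059 kN/m³.
The plate is horizontal, so pressure is uniform at p = γ·h = 8.23059 × 1.71 = 14.0743 kN/m².
A = π(0.5)² = 0.785398 m².
F = p·A = 14.0743 × 0.785398 = 11.0539 kN.

F ≈ 11 kN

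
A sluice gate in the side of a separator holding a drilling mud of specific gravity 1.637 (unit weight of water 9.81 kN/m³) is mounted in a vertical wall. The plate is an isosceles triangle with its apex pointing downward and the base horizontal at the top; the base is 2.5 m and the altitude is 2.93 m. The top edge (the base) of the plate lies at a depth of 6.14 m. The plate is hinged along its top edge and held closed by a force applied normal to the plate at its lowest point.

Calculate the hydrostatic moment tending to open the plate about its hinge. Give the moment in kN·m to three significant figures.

M ≈ 437 kN·m

γ = 1.637 × 9.81 = 16.05897 kN/m³.
With the apex down, the centroid sits h/3 = 2.93/3 = 0.976667 m below the base (the top edge), so the centroid depth is h_c = 6.14 + 0.976667 = 7.11667 m.
A = ½ × 2.5 × 2.93 = 3.6625 m².
Resultant F = γ·h_c·A = 16.05897 × 7.11667 × 3.6625 = 418.574 kN.
I_c = b·h³/36 = 2.5 × 2.93³/36 = 1.74679 m⁴.
Centre of pressure: y_p = y_c + I_c/(y_c·A) = 7.11667 + 1.74679/(7.11667 × 3.6625) = 7.11667 + 0.0670172 = 7.18369 m along the plane.
The resultant acts 0.976667 + 0.0670172 = 1.04368 m (along the plate) below the hinge at the top edge, so the moment about the hinge is M = F × 1.04368 = 418.574 × 1.04368 = 436.857 kN·m.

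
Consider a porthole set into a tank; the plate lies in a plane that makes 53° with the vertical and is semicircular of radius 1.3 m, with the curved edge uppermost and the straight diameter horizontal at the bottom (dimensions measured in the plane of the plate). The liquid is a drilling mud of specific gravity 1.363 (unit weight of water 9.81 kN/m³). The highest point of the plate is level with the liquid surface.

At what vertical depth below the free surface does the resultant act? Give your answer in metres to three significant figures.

γ = 1.363 × 9.81 = 13.37103 kN/m³.
The plate makes 53° with the vertical, i.e. θ = 90° − 53° = 37° to the horizontal. Measuring y along the incline from the free-surface line, vertical depth h = y·sinθ with sinθ = 0.601815.
The centroid lies 4r/(3π) = 0.551737 m above the diameter, so r − 4r/(3π) = 1.3 − 0.551737 = 0.748263 m below the topmost point, so y_c = 0.748263 m and h_c = 0.748263 × 0.601815 = 0.450316 m.
A = πr²/2 = π × 1.3²/2 = 2.65465 m².
Resultant F = γ·h_c·A = 13.37103 × 0.450316 × 2.65465 = 15.9841 kN.
I_c = (π/8 − 8/(9π))·r⁴ = 0.109757 × 1.3⁴ = 0.313477 m⁴.
Centre of pressure: y_p = y_c + I_c/(y_c·A) = 0.748263 + 0.313477/(0.748263 × 2.65465) = 0.748263 + 0.157813 = 0.906076 m along the plane.
Vertically, h_p = y_p·sinθ = 0.906076 × 0.601815 = 0.54529 m.

h_p = 0.545 m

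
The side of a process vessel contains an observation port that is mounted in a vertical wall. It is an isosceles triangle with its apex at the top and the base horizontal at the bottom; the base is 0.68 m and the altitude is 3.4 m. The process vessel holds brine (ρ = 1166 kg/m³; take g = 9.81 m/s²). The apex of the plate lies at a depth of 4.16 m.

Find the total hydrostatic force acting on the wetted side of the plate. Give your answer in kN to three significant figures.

γ = ρg = 1166 × 9.81 / 1000 = 11.43846 kN/m³.
With the apex up, the centroid sits 2h/3 = 2 × 3.4/3 = 2.26667 m below the apex, so the centroid depth is h_c = 4.16 + 2.26667 = 6.42667 m.
A = ½ × 0.68 × 3.4 = 1.156 m².
Resultant F = γ·h_c·A = 11.43846 × 6.42667 × 1.156 = 84.979 kN.

F ≈ 85.0 kN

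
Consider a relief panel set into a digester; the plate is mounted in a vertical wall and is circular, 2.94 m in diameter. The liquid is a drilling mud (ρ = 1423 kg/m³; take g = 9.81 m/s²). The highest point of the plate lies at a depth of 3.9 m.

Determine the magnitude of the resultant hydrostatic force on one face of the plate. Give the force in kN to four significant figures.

γ = ρg = 1423 × 9.81 / 1000 = 13.95963 kN/m³.
The centroid is at the centre, 1.47 m below the top of the plate, so the centroid depth is h_c = 3.9 + 1.47 = 5.37 m.
A = π(1.47)² = 6.78867 m².
Resultant F = γ·h_c·A = 13.95963 × 5.37 × 6.78867 = 508.901 kN.

F ≈ 508.9 kN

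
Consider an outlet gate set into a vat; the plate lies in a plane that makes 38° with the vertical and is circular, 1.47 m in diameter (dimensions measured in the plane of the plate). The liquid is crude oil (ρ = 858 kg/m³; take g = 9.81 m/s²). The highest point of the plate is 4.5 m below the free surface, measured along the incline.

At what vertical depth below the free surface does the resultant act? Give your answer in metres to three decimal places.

γ = ρg = 858 × 9.81 / 1000 = 8.41698 kN/m³.
The plate makes 38° with the vertical, i.e. θ = 90° − 38° = 52° to the horizontal. Measuring y along the incline from the free-surface line, vertical depth h = y·sinθ with sinθ = 0.788011.
The centroid is at the centre, 0.735 m below the top of the plate, so y_c = 4.5 + 0.735 = 5.235 m and h_c = 5.235 × 0.788011 = 4.12524 m.
A = π(0.735)² = 1.69717 m².
Resultant F = γ·h_c·A = 8.41698 × 4.12524 × 1.69717 = 58.9292 kN.
I_c = πr⁴/4 = π × 0.735⁴/4 = 0.229213 m⁴.
Centre of pressure: y_p = y_c + I_c/(y_c·A) = 5.235 + 0.229213/(5.235 × 1.69717) = 5.235 + 0.0257987 = 5.2608 m along the plane.
Vertically, h_p = y_p·sinθ = 5.2608 × 0.788011 = 4.14557 m.

h_p = 4.146 m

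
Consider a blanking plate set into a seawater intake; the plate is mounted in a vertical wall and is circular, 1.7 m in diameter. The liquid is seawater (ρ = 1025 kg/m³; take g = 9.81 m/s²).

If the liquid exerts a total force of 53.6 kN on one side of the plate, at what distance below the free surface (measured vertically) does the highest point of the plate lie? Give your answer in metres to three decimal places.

γ = ρg = 1025 × 9.81 / 1000 = 10.05525 kN/m³.
A = π(0.85)² = 2.2698 m².
From F = γ·h_c·A, the centroid depth is h_c = 53.6/(10.05525 × 2.2698) = 2.34847 m.
The centroid is at the centre, 0.85 m below the top of the plate, so the highest point sits at h_top = 2.34847 − 0.85 = 1.49847 m below the surface.

d_top ≈ 1.498 m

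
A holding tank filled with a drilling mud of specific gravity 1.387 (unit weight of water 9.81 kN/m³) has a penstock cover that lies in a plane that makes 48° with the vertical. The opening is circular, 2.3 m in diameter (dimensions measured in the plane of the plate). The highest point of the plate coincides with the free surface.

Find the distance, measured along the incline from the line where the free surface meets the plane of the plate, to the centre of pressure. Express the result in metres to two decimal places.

y_p = 1.44 m

γ = 1.387 × 9.81 = 13.60647 kN/m³.
The plate makes 48° with the vertical, i.e. θ = 90° − 48° = 42° to the horizontal. Measuring y along the incline from the free-surface line, vertical depth h = y·sinθ with sinθ = 0.669131.
The centroid is at the centre, 1.15 m below the top of the plate, so y_c = 1.15 m and h_c = 1.15 × 0.669131 = 0.769501 m.
A = π(1.15)² = 4.15476 m².
Resultant F = γ·h_c·A = 13.60647 × 0.769501 × 4.15476 = 43.5011 kN.
I_c = πr⁴/4 = π × 1.15⁴/4 = 1.37367 m⁴.
Centre of pressure: y_p = y_c + I_c/(y_c·A) = 1.15 + 1.37367/(1.15 × 4.15476) = 1.15 + 0.287501 = 1.4375 m along the plane.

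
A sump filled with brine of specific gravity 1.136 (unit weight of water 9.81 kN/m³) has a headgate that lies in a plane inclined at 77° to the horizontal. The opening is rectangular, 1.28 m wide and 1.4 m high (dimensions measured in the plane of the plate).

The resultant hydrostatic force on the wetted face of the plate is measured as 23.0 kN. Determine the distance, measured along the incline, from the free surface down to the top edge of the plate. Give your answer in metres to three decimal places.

γ = 1.136 × 9.81 = 11.14416 kN/m³.
A = 1.28 × 1.4 = 1.792 m².
From F = γ·h_c·A, the centroid depth is h_c = 23.0/(11.14416 × 1.792) = 1.15171 m.
Let θ = 77° be the plate's angle to the horizontal; measure y along the incline from where the plane meets the free surface. Vertical depth h = y·sinθ with sinθ = 0.974370.
Along the incline, y_c = h_c/sinθ = 1.15171/0.974370 = 1.182 m.
The centroid lies 1.4/2 = 0.7 m below the top edge, so the top edge sits at y_top = 1.182 − 0.7 = 0.482 m along the incline.

y_top ≈ 0.482 m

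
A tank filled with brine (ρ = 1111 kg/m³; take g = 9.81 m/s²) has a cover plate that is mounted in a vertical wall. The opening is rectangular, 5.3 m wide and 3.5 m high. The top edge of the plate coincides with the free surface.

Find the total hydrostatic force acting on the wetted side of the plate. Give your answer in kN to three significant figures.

F ≈ 354 kN

γ = ρg = 1111 × 9.81 / 1000 = 10.89891 kN/m³.
The centroid lies 3.5/2 = 1.75 m below the top edge, so the centroid depth is h_c = 1.75 m.
A = 5.3 × 3.5 = 18.55 m².
Resultant F = γ·h_c·A = 10.89891 × 1.75 × 18.55 = 353.806 kN.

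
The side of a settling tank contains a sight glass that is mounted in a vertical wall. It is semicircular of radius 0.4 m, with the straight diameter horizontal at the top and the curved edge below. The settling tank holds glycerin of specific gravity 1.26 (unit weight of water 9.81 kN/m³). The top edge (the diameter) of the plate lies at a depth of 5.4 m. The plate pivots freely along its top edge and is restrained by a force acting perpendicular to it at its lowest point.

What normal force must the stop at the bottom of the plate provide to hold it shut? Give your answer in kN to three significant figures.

γ = 1.26 × 9.81 = 12.3606 kN/m³.
The centroid of a semicircle lies 4r/(3π) = 0.169765 m from the diameter, here below the top edge, so the centroid depth is h_c = 5.4 + 0.169765 = 5.56977 m.
A = πr²/2 = π × 0.4²/2 = 0.251327 m².
Resultant F = γ·h_c·A = 12.3606 × 5.56977 × 0.251327 = 17.3028 kN.
I_c = (π/8 − 8/(9π))·r⁴ = 0.109757 × 0.4⁴ = 0.00280978 m⁴.
Centre of pressure: y_p = y_c + I_c/(y_c·A) = 5.56977 + 0.00280978/(5.56977 × 0.251327) = 5.56977 + 0.00200722 = 5.57178 m along the plane.
The resultant acts 0.169765 + 0.00200722 = 0.171772 m (along the plate) below the hinge at the top edge, so the moment about the hinge is M = F × 0.171772 = 17.3028 × 0.171772 = 2.97214 kN·m.
A normal force at the bottom, 0.4 m from the hinge, must supply this moment: P = 2.97214/0.4 = 7.43035 kN.

P ≈ 7.43 kN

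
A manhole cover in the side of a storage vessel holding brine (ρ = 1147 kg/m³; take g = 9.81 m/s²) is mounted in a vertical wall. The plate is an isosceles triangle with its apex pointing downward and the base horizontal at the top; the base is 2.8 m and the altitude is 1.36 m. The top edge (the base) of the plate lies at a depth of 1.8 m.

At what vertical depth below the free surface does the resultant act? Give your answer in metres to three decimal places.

h_p = 2.299 m

γ = ρg = 1147 × 9.81 / 1000 = 11.25207 kN/m³.
With the apex down, the centroid sits h/3 = 1.36/3 = 0.453333 m below the base (the top edge), so the centroid depth is h_c = 1.8 + 0.453333 = 2.25333 m.
A = ½ × 2.8 × 1.36 = 1.904 m².
Resultant F = γ·h_c·A = 11.25207 × 2.25333 × 1.904 = 48.2752 kN.
I_c = b·h³/36 = 2.8 × 1.36³/36 = 0.195647 m⁴.
Centre of pressure: y_p = y_c + I_c/(y_c·A) = 2.25333 + 0.195647/(2.25333 × 1.904) = 2.25333 + 0.0456017 = 2.29893 m along the plane.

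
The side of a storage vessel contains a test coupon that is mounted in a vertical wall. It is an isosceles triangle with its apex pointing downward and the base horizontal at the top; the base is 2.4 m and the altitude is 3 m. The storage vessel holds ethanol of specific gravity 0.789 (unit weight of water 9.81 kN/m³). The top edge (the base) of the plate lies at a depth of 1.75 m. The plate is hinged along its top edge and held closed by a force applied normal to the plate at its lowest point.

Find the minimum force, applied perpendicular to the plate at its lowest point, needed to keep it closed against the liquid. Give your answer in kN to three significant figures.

P ≈ 30.2 kN

γ = 0.789 × 9.81 = 7.74009 kN/m³.
With the apex down, the centroid sits h/3 = 3/3 = 1 m below the base (the top edge), so the centroid depth is h_c = 1.75 + 1 = 2.75 m.
A = ½ × 2.4 × 3 = 3.6 m².
Resultant F = γ·h_c·A = 7.74009 × 2.75 × 3.6 = 76.6269 kN.
I_c = b·h³/36 = 2.4 × 3³/36 = 1.8 m⁴.
Centre of pressure: y_p = y_c + I_c/(y_c·A) = 2.75 + 1.8/(2.75 × 3.6) = 2.75 + 0.181818 = 2.93182 m along the plane.
The resultant acts 1 + 0.181818 = 1.18182 m (along the plate) below the hinge at the top edge, so the moment about the hinge is M = F × 1.18182 = 76.6269 × 1.18182 = 90.5592 kN·m.
A normal force at the bottom, 3 m from the hinge, must supply this moment: P = 90.5592/3 = 30.1864 kN.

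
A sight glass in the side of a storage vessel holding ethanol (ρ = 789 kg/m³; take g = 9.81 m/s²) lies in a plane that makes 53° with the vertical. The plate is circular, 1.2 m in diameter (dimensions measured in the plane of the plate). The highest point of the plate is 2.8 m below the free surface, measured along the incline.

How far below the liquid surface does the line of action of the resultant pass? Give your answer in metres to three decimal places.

h_p = 2.062 m

γ = ρg = 789 × 9.81 / 1000 = 7.74009 kN/m³.
The plate makes 53° with the vertical, i.e. θ = 90° − 53° = 37° to the horizontal. Measuring y along the incline from the free-surface line, vertical depth h = y·sinθ with sinθ = 0.601815.
The centroid is at the centre, 0.6 m below the top of the plate, so y_c = 2.8 + 0.6 = 3.4 m and h_c = 3.4 × 0.601815 = 2.04617 m.
A = π(0.6)² = 1.13097 m².
Resultant F = γ·h_c·A = 7.74009 × 2.04617 × 1.13097 = 17.9118 kN.
I_c = πr⁴/4 = π × 0.6⁴/4 = 0.101788 m⁴.
Centre of pressure: y_p = y_c + I_c/(y_c·A) = 3.4 + 0.101788/(3.4 × 1.13097) = 3.4 + 0.0264708 = 3.42647 m along the plane.
Vertically, h_p = y_p·sinθ = 3.42647 × 0.601815 = 2.0621 m.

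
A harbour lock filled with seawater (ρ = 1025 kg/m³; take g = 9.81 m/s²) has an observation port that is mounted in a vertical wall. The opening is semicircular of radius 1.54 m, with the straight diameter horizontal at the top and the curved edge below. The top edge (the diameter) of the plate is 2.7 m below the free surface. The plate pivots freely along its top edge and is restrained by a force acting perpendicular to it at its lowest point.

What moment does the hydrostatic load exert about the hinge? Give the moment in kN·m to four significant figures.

M ≈ 88.31 kN·m

γ = ρg = 1025 × 9.81 / 1000 = 10.05525 kN/m³.
The centroid of a semicircle lies 4r/(3π) = 0.653596 m from the diameter, here below the top edge, so the centroid depth is h_c = 2.7 + 0.653596 = 3.3536 m.
A = πr²/2 = π × 1.54²/2 = 3.7253 m².
Resultant F = γ·h_c·A = 10.05525 × 3.3536 × 3.7253 = 125.622 kN.
I_c = (π/8 − 8/(9π))·r⁴ = 0.109757 × 1.54⁴ = 0.617327 m⁴.
Centre of pressure: y_p = y_c + I_c/(y_c·A) = 3.3536 + 0.617327/(3.3536 × 3.7253) = 3.3536 + 0.0494132 = 3.40301 m along the plane.
The resultant acts 0.653596 + 0.0494132 = 0.703009 m (along the plate) below the hinge at the top edge, so the moment about the hinge is M = F × 0.703009 = 125.622 × 0.703009 = 88.3134 kN·m.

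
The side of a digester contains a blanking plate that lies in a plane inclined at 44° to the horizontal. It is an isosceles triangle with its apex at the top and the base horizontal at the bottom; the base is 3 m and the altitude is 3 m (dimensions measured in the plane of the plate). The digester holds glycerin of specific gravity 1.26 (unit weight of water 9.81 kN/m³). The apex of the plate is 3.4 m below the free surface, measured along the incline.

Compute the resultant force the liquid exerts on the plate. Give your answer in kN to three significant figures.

γ = 1.26 × 9.81 = 12.3606 kN/m³.
Let θ = 44° be the plate's angle to the horizontal; measure y along the incline from where the plane meets the free surface. Vertical depth h = y·sinθ with sinθ = 0.694658.
With the apex up, the centroid sits 2h/3 = 2 × 3/3 = 2 m below the apex, so y_c = 3.4 + 2 = 5.4 m and h_c = 5.4 × 0.694658 = 3.75115 m.
A = ½ × 3 × 3 = 4.5 m².
Resultant F = γ·h_c·A = 12.3606 × 3.75115 × 4.5 = 208.649 kN.

F ≈ 209 kN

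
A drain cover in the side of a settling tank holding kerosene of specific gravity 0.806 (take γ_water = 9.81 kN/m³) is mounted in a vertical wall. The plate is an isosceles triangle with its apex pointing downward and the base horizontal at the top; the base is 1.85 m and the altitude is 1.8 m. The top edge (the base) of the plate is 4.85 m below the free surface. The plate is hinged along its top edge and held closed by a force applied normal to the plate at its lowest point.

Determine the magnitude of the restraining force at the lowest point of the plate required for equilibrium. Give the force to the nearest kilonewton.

γ = 0.806 × 9.81 = 7.90686 kN/m³.
With the apex down, the centroid sits h/3 = 1.8/3 = 0.6 m below the base (the top edge), so the centroid depth is h_c = 4.85 + 0.6 = 5.45 m.
A = ½ × 1.85 × 1.8 = 1.665 m².
Resultant F = γ·h_c·A = 7.90686 × 5.45 × 1.665 = 71.7488 kN.
I_c = b·h³/36 = 1.85 × 1.8³/36 = 0.2997 m⁴.
Centre of pressure: y_p = y_c + I_c/(y_c·A) = 5.45 + 0.2997/(5.45 × 1.665) = 5.45 + 0.0330275 = 5.48303 m along the plane.
The resultant acts 0.6 + 0.0330275 = 0.633027 m (along the plate) below the hinge at the top edge, so the moment about the hinge is M = F × 0.633027 = 71.7488 × 0.633027 = 45.4189 kN·m.
A normal force at the bottom, 1.8 m from the hinge, must supply this moment: P = 45.4189/1.8 = 25.2327 kN.

P ≈ 25 kN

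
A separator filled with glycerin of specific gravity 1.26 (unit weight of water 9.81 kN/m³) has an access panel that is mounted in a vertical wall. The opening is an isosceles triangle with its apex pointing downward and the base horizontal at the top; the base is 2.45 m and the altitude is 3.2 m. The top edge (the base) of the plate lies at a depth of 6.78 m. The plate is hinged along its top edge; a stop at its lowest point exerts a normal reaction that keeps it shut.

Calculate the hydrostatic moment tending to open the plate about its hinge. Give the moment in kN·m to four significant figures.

M ≈ 433.1 kN·m

γ = 1.26 × 9.81 = 12.3606 kN/m³.
With the apex down, the centroid sits h/3 = 3.2/3 = 1.06667 m below the base (the top edge), so the centroid depth is h_c = 6.78 + 1.06667 = 7.84667 m.
A = ½ × 2.45 × 3.2 = 3.92 m².
Resultant F = γ·h_c·A = 12.3606 × 7.84667 × 3.92 = 380.199 kN.
I_c = b·h³/36 = 2.45 × 3.2³/36 = 2.23004 m⁴.
Centre of pressure: y_p = y_c + I_c/(y_c·A) = 7.84667 + 2.23004/(7.84667 × 3.92) = 7.84667 + 0.0725005 = 7.91917 m along the plane.
The resultant acts 1.06667 + 0.0725005 = 1.13917 m (along the plate) below the hinge at the top edge, so the moment about the hinge is M = F × 1.13917 = 380.199 × 1.13917 = 433.111 kN·m.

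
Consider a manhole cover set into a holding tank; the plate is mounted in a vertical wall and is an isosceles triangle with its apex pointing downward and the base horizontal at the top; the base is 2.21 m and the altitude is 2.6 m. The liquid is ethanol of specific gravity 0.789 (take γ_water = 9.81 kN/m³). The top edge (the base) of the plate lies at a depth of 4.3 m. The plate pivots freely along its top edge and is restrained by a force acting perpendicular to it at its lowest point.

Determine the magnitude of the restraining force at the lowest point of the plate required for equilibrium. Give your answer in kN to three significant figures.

P ≈ 41.5 kN

γ = 0.789 × 9.81 = 7.74009 kN/m³.
With the apex down, the centroid sits h/3 = 2.6/3 = 0.866667 m below the base (the top edge), so the centroid depth is h_c = 4.3 + 0.866667 = 5.16667 m.
A = ½ × 2.21 × 2.6 = 2.873 m².
Resultant F = γ·h_c·A = 7.74009 × 5.16667 × 2.873 = 114.893 kN.
I_c = b·h³/36 = 2.21 × 2.6³/36 = 1.07897 m⁴.
Centre of pressure: y_p = y_c + I_c/(y_c·A) = 5.16667 + 1.07897/(5.16667 × 2.873) = 5.16667 + 0.0726881 = 5.23936 m along the plane.
The resultant acts 0.866667 + 0.0726881 = 0.939355 m (along the plate) below the hinge at the top edge, so the moment about the hinge is M = F × 0.939355 = 114.893 × 0.939355 = 107.925 kN·m.
A normal force at the bottom, 2.6 m from the hinge, must supply this moment: P = 107.925/2.6 = 41.5096 kN.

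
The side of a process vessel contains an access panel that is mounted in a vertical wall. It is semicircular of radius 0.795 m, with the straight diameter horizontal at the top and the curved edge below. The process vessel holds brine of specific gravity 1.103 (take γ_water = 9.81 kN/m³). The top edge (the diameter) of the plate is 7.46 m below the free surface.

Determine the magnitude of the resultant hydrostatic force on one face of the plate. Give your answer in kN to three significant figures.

γ = 1.103 × 9.81 = 10.82043 kN/m³.
The centroid of a semicircle lies 4r/(3π) = 0.337408 m from the diameter, here below the top edge, so the centroid depth is h_c = 7.46 + 0.337408 = 7.79741 m.
A = πr²/2 = π × 0.795²/2 = 0.992783 m².
Resultant F = γ·h_c·A = 10.82043 × 7.79741 × 0.992783 = 83.7624 kN.

F ≈ 83.8 kN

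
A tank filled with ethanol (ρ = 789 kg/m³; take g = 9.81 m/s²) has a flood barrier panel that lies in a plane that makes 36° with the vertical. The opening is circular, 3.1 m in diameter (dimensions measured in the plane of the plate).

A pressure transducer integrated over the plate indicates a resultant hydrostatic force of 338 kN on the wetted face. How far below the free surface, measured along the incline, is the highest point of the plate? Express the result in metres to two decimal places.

γ = ρg = 789 × 9.81 / 1000 = 7.74009 kN/m³.
A = π(1.55)² = 7.54768 m².
From F = γ·h_c·A, the centroid depth is h_c = 338/(7.74009 × 7.54768) = 5.78572 m.
The plate makes 36° with the vertical, i.e. θ = 90° − 36° = 54° to the horizontal. Measuring y along the incline from the free-surface line, vertical depth h = y·sinθ with sinθ = 0.809017.
Along the incline, y_c = h_c/sinθ = 5.78572/0.809017 = 7.15154 m.
The centroid is at the centre, 1.55 m below the top of the plate, so the highest point sits at y_top = 7.15154 − 1.55 = 5.60154 m along the incline.

y_top ≈ 5.60 m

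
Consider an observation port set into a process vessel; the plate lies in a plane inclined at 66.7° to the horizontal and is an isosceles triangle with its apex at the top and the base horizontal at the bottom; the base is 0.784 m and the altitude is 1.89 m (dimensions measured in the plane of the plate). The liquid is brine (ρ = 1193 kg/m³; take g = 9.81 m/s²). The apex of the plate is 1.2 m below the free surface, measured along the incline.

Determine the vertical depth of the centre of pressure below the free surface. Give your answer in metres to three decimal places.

h_p = 2.333 m

γ = ρg = 1193 × 9.81 / 1000 = 11.70333 kN/m³.
Let θ = 66.7° be the plate's angle to the horizontal; measure y along the incline from where the plane meets the free surface. Vertical depth h = y·sinθ with sinθ = 0.918446.
With the apex up, the centroid sits 2h/3 = 2 × 1.89/3 = 1.26 m below the apex, so y_c = 1.2 + 1.26 = 2.46 m and h_c = 2.46 × 0.918446 = 2.25938 m.
A = ½ × 0.784 × 1.89 = 0.74088 m².
Resultant F = γ·h_c·A = 11.70333 × 2.25938 × 0.74088 = 19.5905 kN.
I_c = b·h³/36 = 0.784 × 1.89³/36 = 0.147028 m⁴.
Centre of pressure: y_p = y_c + I_c/(y_c·A) = 2.46 + 0.147028/(2.46 × 0.74088) = 2.46 + 0.0806709 = 2.54067 m along the plane.
Vertically, h_p = y_p·sinθ = 2.54067 × 0.918446 = 2.33347 m.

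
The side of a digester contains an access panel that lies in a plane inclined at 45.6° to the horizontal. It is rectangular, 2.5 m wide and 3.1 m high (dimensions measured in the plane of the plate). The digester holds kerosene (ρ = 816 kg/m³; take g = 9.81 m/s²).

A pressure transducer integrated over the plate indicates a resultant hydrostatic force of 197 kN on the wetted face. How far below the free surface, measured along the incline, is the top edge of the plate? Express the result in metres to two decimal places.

γ = ρg = 816 × 9.81 / 1000 = 8.00496 kN/m³.
A = 2.5 × 3.1 = 7.75 m².
From F = γ·h_c·A, the centroid depth is h_c = 197/(8.00496 × 7.75) = 3.17545 m.
Let θ = 45.6° be the plate's angle to the horizontal; measure y along the incline from where the plane meets the free surface. Vertical depth h = y·sinθ with sinθ = 0.714473.
Along the incline, y_c = h_c/sinθ = 3.17545/0.714473 = 4.44446 m.
The centroid lies 3.1/2 = 1.55 m below the top edge, so the top edge sits at y_top = 4.44446 − 1.55 = 2.89446 m along the incline.

y_top ≈ 2.89 m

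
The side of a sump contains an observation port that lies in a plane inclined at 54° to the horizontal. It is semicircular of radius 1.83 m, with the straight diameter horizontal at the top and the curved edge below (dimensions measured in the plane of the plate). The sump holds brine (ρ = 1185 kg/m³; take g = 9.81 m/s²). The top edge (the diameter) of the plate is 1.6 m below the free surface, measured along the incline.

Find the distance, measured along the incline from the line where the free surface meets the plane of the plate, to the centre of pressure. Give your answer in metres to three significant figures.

y_p = 2.48 m

γ = ρg = 1185 × 9.81 / 1000 = 11.62485 kN/m³.
Let θ = 54° be the plate's angle to the horizontal; measure y along the incline from where the plane meets the free surface. Vertical depth h = y·sinθ with sinθ = 0.809017.
The centroid of a semicircle lies 4r/(3π) = 0.776676 m from the diameter, here below the top edge, so y_c = 1.6 + 0.776676 = 2.37668 m and h_c = 2.37668 × 0.809017 = 1.92277 m.
A = πr²/2 = π × 1.83²/2 = 5.26044 m².
Resultant F = γ·h_c·A = 11.62485 × 1.92277 × 5.26044 = 117.581 kN.
I_c = (π/8 − 8/(9π))·r⁴ = 0.109757 × 1.83⁴ = 1.23094 m⁴.
Centre of pressure: y_p = y_c + I_c/(y_c·A) = 2.37668 + 1.23094/(2.37668 × 5.26044) = 2.37668 + 0.0984564 = 2.47514 m along the plane.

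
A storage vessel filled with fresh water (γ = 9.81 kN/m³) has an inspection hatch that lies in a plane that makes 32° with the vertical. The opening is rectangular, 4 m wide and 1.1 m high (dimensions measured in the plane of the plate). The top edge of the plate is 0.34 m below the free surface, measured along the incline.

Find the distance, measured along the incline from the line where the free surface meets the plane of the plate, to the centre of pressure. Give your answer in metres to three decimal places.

y_p = 1.003 m

γ = 9.81 kN/m³.
The plate makes 32° with the vertical, i.e. θ = 90° − 32° = 58° to the horizontal. Measuring y along the incline from the free-surface line, vertical depth h = y·sinθ with sinθ = 0.848048.
The centroid lies 1.1/2 = 0.55 m below the top edge, so y_c = 0.34 + 0.55 = 0.89 m and h_c = 0.89 × 0.848048 = 0.754763 m.
A = 4 × 1.1 = 4.4 m².
Resultant F = γ·h_c·A = 9.81 × 0.754763 × 4.4 = 32.5786 kN.
I_c = b·h³/12 = 4 × 1.1³/12 = 0.443667 m⁴.
Centre of pressure: y_p = y_c + I_c/(y_c·A) = 0.89 + 0.443667/(0.89 × 4.4) = 0.89 + 0.113296 = 1.0033 m along the plane.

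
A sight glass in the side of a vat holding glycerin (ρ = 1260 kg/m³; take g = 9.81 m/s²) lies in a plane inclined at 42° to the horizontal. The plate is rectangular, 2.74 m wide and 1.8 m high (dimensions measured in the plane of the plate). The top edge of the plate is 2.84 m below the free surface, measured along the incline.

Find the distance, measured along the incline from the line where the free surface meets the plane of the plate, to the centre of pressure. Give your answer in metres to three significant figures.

γ = ρg = 1260 × 9.81 / 1000 = 12.3606 kN/m³.
Let θ = 42° be the plate's angle to the horizontal; measure y along the incline from where the plane meets the free surface. Vertical depth h = y·sinθ with sinθ = 0.669131.
The centroid lies 1.8/2 = 0.9 m below the top edge, so y_c = 2.84 + 0.9 = 3.74 m and h_c = 3.74 × 0.669131 = 2.50255 m.
A = 2.74 × 1.8 = 4.932 m².
Resultant F = γ·h_c·A = 12.3606 × 2.50255 × 4.932 = 152.562 kN.
I_c = b·h³/12 = 2.74 × 1.8³/12 = 1.33164 m⁴.
Centre of pressure: y_p = y_c + I_c/(y_c·A) = 3.74 + 1.33164/(3.74 × 4.932) = 3.74 + 0.0721925 = 3.81219 m along the plane.

y_p = 3.81 m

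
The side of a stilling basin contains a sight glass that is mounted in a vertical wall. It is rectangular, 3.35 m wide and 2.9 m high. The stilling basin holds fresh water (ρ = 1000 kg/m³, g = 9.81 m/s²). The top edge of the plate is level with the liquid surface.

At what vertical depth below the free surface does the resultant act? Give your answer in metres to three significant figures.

γ = ρg = 1000 × 9.81 = 9810 N/m³ = 9.81 kN/m³.
The centroid lies 2.9/2 = 1.45 m below the top edge, so the centroid depth is h_c = 1.45 m.
A = 3.35 × 2.9 = 9.715 m².
Resultant F = γ·h_c·A = 9.81 × 1.45 × 9.715 = 138.191 kN.
I_c = b·h³/12 = 3.35 × 2.9³/12 = 6.8086 m⁴.
Centre of pressure: y_p = y_c + I_c/(y_c·A) = 1.45 + 6.8086/(1.45 × 9.715) = 1.45 + 0.483334 = 1.93333 m along the plane.

h_p = 1.93 m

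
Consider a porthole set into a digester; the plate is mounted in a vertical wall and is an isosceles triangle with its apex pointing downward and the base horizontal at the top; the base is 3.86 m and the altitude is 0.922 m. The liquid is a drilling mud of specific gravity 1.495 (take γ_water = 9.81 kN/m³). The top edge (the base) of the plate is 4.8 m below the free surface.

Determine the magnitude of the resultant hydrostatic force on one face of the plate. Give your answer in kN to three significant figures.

γ = 1.495 × 9.81 = 14.66595 kN/m³.
With the apex down, the centroid sits h/3 = 0.922/3 = 0.307333 m below the base (the top edge), so the centroid depth is h_c = 4.8 + 0.307333 = 5.10733 m.
A = ½ × 3.86 × 0.922 = 1.77946 m².
Resultant F = γ·h_c·A = 14.66595 × 5.10733 × 1.77946 = 133.288 kN.

F ≈ 133 kN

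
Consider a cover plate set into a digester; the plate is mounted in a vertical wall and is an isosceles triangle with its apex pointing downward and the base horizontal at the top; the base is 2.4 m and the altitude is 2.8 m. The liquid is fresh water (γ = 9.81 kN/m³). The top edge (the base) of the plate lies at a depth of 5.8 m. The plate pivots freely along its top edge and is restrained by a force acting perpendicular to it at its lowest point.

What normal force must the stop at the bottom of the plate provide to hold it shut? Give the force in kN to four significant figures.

γ = 9.81 kN/m³.
With the apex down, the centroid sits h/3 = 2.8/3 = 0.933333 m below the base (the top edge), so the centroid depth is h_c = 5.8 + 0.933333 = 6.73333 m.
A = ½ × 2.4 × 2.8 = 3.36 m².
Resultant F = γ·h_c·A = 9.81 × 6.73333 × 3.36 = 221.941 kN.
I_c = b·h³/36 = 2.4 × 2.8³/36 = 1.46347 m⁴.
Centre of pressure: y_p = y_c + I_c/(y_c·A) = 6.73333 + 1.46347/(6.73333 × 3.36) = 6.73333 + 0.0646866 = 6.79802 m along the plane.
The resultant acts 0.933333 + 0.0646866 = 0.99802 m (along the plate) below the hinge at the top edge, so the moment about the hinge is M = F × 0.99802 = 221.941 × 0.99802 = 221.502 kN·m.
A normal force at the bottom, 2.8 m from the hinge, must supply this moment: P = 221.502/2.8 = 79.1079 kN.

P ≈ 79.11 kN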